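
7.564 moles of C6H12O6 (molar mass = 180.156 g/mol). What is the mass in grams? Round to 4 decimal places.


mass = n * M
mass = 7.564 * 180.156
mass = 1362.699984 g, rounded to 4 dp:

1362.7000 g


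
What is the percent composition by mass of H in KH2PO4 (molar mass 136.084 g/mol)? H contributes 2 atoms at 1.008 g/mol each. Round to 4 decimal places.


pct = 100 * (n_elem * M_elem) / M_total
mass_contribution = 2 * 1.008 = 2.016 g/mol
pct = 100 * 2.016 / 136.084
pct = 1.48143794 %, rounded to 4 dp:

1.4814 %


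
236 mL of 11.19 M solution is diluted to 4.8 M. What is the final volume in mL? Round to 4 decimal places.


Dilution: M1*V1 = M2*V2, solve for V2.
V2 = M1*V1 / M2
V2 = 11.19 * 236 / 4.8
V2 = 2640.84 / 4.8
V2 = 550.175 mL, rounded to 4 dp:

550.1750 mL


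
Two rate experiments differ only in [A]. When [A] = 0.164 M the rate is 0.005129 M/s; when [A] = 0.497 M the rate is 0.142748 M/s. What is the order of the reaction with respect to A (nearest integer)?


Rate is proportional to [A]^n, so rate2/rate1 = ([A]2/[A]1)^n. Take logs to solve for n.
rate2/rate1 = 0.142748 / 0.005129 = 27.8315
[A]2/[A]1 = 0.497 / 0.164 = 3.0305
n = ln(27.8315) / ln(3.0305) = 3.0
Nearest integer order:

3


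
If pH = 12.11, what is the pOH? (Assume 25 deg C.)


At 25 deg C, pH + pOH = 14.
pOH = 14 - pH = 14 - 12.11
pOH = 1.89:

1.89


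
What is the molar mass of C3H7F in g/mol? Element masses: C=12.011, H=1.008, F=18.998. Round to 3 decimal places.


M = sum(count * atomic_mass) over atoms.
M = 3*12.011 + 7*1.008 + 1*18.998
M = 36.033 + 7.056 + 18.998
M = 62.087 g/mol, rounded to 3 dp:

62.087 g/mol


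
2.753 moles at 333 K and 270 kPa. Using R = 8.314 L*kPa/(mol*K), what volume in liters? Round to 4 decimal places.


PV = nRT, solve for V = nRT / P.
nRT = 2.753 * 8.314 * 333 = 7621.8512
V = 7621.8512 / 270
V = 28.22907852 L, rounded to 4 dp:

28.2291 L


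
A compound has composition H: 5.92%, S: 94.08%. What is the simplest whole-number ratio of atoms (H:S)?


Assume 100 g of compound, divide each mass% by atomic mass to get moles, then normalize by the smallest to get a raw atom ratio.
Moles per 100 g: H: 5.92/1.008 = 5.873, S: 94.08/32.065 = 2.934
Raw ratio (divide by min = 2.934): H: 2.002, S: 1.0
Multiply by 1 to clear fractions: H: 2.002 ~= 2, S: 1.0 ~= 1
Reduce by GCD to get the simplest whole-number ratio:

2:1


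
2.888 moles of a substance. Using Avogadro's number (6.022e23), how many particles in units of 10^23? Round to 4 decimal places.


N = n * NA, then divide by 1e23 for the requested units.
N / 1e23 = n * 6.022
N / 1e23 = 2.888 * 6.022
N / 1e23 = 17.391536, rounded to 4 dp:

17.3915


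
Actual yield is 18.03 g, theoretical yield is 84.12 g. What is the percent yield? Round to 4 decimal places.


% yield = 100 * actual / theoretical
% yield = 100 * 18.03 / 84.12
% yield = 21.43366619 %, rounded to 4 dp:

21.4337 %


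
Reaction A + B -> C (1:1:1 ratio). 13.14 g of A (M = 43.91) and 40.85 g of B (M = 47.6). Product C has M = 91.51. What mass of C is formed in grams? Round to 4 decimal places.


Find moles of each reactant; the smaller value is the limiting reagent in a 1:1:1 reaction, so moles_C equals moles of the limiter.
n_A = mass_A / M_A = 13.14 / 43.91 = 0.299248 mol
n_B = mass_B / M_B = 40.85 / 47.6 = 0.858193 mol
Limiting reagent: A (smaller), n_limiting = 0.299248 mol
mass_C = n_limiting * M_C = 0.299248 * 91.51
mass_C = 27.38418448 g, rounded to 4 dp:

27.3842 g


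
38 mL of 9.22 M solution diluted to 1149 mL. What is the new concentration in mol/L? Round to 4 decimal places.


Dilution: M1*V1 = M2*V2, solve for M2.
M2 = M1*V1 / V2
M2 = 9.22 * 38 / 1149
M2 = 350.36 / 1149
M2 = 0.30492602 mol/L, rounded to 4 dp:

0.3049 mol/L


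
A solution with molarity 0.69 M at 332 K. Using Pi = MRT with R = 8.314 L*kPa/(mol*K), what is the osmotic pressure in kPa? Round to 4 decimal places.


Osmotic pressure (van't Hoff): Pi = M*R*T.
RT = 8.314 * 332 = 2760.248
Pi = 0.69 * 2760.248
Pi = 1904.57112 kPa, rounded to 4 dp:

1904.5711 kPa


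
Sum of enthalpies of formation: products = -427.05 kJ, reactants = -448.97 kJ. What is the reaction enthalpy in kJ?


dH_rxn = sum(dH_f products) - sum(dH_f reactants)
dH_rxn = -427.05 - (-448.97)
dH_rxn = 21.92 kJ:

21.92 kJ


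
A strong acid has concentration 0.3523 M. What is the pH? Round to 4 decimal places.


A strong acid dissociates completely, so [H+] equals the given concentration.
pH = -log10([H+]) = -log10(0.3523)
pH = 0.45308736, rounded to 4 dp:

0.4531


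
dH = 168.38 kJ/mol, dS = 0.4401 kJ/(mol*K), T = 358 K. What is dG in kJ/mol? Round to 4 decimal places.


Gibbs: dG = dH - T*dS (consistent units, dS already in kJ/(mol*K)).
T*dS = 358 * 0.4401 = 157.5558
dG = 168.38 - (157.5558)
dG = 10.8242 kJ/mol, rounded to 4 dp:

10.8242 kJ/mol


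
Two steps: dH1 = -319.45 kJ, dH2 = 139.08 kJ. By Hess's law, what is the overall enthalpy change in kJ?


Hess's law: enthalpy is a state function, so add the step enthalpies.
dH_total = dH1 + dH2 = -319.45 + (139.08)
dH_total = -180.37 kJ:

-180.37 kJ


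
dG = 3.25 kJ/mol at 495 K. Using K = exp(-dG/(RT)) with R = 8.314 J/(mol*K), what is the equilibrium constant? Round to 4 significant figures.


dG is in kJ/mol; multiply by 1000 to match R in J/(mol*K).
RT = 8.314 * 495 = 4115.43 J/mol
exponent = -dG*1000 / (RT) = -(3.25*1000) / 4115.43 = -0.78971092
K = exp(-0.78971092)
K = 0.45397601, rounded to 4 significant figures:

0.4540


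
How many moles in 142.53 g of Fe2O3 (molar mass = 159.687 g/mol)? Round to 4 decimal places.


n = mass / M
n = 142.53 / 159.687
n = 0.89255857 mol, rounded to 4 dp:

0.8926 mol


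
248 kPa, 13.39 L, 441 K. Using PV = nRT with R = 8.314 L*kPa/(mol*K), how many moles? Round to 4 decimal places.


PV = nRT, solve for n = PV / (RT).
PV = 248 * 13.39 = 3320.72
RT = 8.314 * 441 = 3666.474
n = 3320.72 / 3666.474
n = 0.9056985 mol, rounded to 4 dp:

0.9057 mol


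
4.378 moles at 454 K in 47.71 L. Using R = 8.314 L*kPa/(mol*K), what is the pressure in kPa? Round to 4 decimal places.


PV = nRT, solve for P = nRT / V.
nRT = 4.378 * 8.314 * 454 = 16525.0062
P = 16525.0062 / 47.71
P = 346.36357577 kPa, rounded to 4 dp:

346.3636 kPa


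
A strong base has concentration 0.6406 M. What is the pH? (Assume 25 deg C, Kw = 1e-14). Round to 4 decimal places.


A strong base dissociates completely, so [OH-] equals the given concentration.
pOH = -log10([OH-]) = -log10(0.6406) = 0.193413
pH = 14 - pOH = 14 - 0.193413
pH = 13.806587, rounded to 4 dp:

13.8066


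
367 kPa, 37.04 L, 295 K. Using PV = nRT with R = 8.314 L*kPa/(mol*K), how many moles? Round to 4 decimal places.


PV = nRT, solve for n = PV / (RT).
PV = 367 * 37.04 = 13593.68
RT = 8.314 * 295 = 2452.63
n = 13593.68 / 2452.63
n = 5.54249112 mol, rounded to 4 dp:

5.5425 mol


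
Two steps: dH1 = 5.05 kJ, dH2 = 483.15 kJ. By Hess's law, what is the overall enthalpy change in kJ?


Hess's law: enthalpy is a state function, so add the step enthalpies.
dH_total = dH1 + dH2 = 5.05 + (483.15)
dH_total = 488.2 kJ:

488.20 kJ


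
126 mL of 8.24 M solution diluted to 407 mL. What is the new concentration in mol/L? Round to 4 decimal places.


Dilution: M1*V1 = M2*V2, solve for M2.
M2 = M1*V1 / V2
M2 = 8.24 * 126 / 407
M2 = 1038.24 / 407
M2 = 2.55095823 mol/L, rounded to 4 dp:

2.5510 mol/L


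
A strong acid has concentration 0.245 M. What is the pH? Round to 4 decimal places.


A strong acid dissociates completely, so [H+] equals the given concentration.
pH = -log10([H+]) = -log10(0.245)
pH = 0.61083392, rounded to 4 dp:

0.6108


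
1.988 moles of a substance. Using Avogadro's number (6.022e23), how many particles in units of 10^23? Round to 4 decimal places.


N = n * NA, then divide by 1e23 for the requested units.
N / 1e23 = n * 6.022
N / 1e23 = 1.988 * 6.022
N / 1e23 = 11.971736, rounded to 4 dp:

11.9717


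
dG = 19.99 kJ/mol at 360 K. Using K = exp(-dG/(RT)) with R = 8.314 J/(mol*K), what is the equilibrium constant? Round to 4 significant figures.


dG is in kJ/mol; multiply by 1000 to match R in J/(mol*K).
RT = 8.314 * 360 = 2993.04 J/mol
exponent = -dG*1000 / (RT) = -(19.99*1000) / 2993.04 = -6.67882821
K = exp(-6.67882821)
K = 0.0012572503, rounded to 4 significant figures:

0.001257


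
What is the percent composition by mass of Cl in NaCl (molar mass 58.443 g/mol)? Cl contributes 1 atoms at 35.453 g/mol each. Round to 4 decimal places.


pct = 100 * (n_elem * M_elem) / M_total
mass_contribution = 1 * 35.453 = 35.453 g/mol
pct = 100 * 35.453 / 58.443
pct = 60.66252588 %, rounded to 4 dp:

60.6625 %


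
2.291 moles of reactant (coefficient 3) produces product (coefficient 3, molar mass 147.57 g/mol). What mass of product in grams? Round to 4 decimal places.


Use the coefficient ratio to convert reactant moles to product moles, then multiply by the product's molar mass.
moles_P = moles_R * (coeff_P / coeff_R) = 2.291 * (3/3) = 2.291
mass_P = moles_P * M_P = 2.291 * 147.57
mass_P = 338.08287 g, rounded to 4 dp:

338.0829 g


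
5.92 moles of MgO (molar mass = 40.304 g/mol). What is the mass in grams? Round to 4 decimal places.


mass = n * M
mass = 5.92 * 40.304
mass = 238.59968 g, rounded to 4 dp:

238.5997 g


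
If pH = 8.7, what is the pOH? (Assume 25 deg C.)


At 25 deg C, pH + pOH = 14.
pOH = 14 - pH = 14 - 8.7
pOH = 5.3:

5.30


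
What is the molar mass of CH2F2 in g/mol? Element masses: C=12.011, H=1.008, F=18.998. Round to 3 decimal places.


M = sum(count * atomic_mass) over atoms.
M = 1*12.011 + 2*1.008 + 2*18.998
M = 12.011 + 2.016 + 37.996
M = 52.023 g/mol, rounded to 3 dp:

52.023 g/mol


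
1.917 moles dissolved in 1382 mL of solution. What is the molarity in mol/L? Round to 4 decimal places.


Convert volume to liters: V_L = V_mL / 1000.
V_L = 1382 / 1000 = 1.382 L
M = n / V_L = 1.917 / 1.382
M = 1.38712012 mol/L, rounded to 4 dp:

1.3871 mol/L


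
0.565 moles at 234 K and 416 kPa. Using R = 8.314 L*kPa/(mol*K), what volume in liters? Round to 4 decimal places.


PV = nRT, solve for V = nRT / P.
nRT = 0.565 * 8.314 * 234 = 1099.1939
V = 1099.1939 / 416
V = 2.64229303 L, rounded to 4 dp:

2.6423 L


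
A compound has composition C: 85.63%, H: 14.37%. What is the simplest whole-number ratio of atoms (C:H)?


Assume 100 g of compound, divide each mass% by atomic mass to get moles, then normalize by the smallest to get a raw atom ratio.
Moles per 100 g: C: 85.63/12.011 = 7.1293, H: 14.37/1.008 = 14.256
Raw ratio (divide by min = 7.1293): C: 1.0, H: 2.0
Multiply by 1 to clear fractions: C: 1.0 ~= 1, H: 2.0 ~= 2
Reduce by GCD to get the simplest whole-number ratio:

1:2


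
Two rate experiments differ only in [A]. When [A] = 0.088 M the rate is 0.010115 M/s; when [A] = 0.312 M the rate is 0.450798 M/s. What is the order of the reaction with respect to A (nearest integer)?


Rate is proportional to [A]^n, so rate2/rate1 = ([A]2/[A]1)^n. Take logs to solve for n.
rate2/rate1 = 0.450798 / 0.010115 = 44.5673
[A]2/[A]1 = 0.312 / 0.088 = 3.5455
n = ln(44.5673) / ln(3.5455) = 3.0
Nearest integer order:

3


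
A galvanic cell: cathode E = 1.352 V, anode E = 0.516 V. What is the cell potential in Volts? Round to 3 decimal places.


Standard cell potential: E_cell = E_cathode - E_anode.
E_cell = 1.352 - (0.516)
E_cell = 0.836 V, rounded to 3 dp:

0.836 V


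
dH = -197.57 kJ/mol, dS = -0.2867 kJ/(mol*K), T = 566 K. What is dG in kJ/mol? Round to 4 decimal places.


Gibbs: dG = dH - T*dS (consistent units, dS already in kJ/(mol*K)).
T*dS = 566 * -0.2867 = -162.2722
dG = -197.57 - (-162.2722)
dG = -35.2978 kJ/mol, rounded to 4 dp:

-35.2978 kJ/mol


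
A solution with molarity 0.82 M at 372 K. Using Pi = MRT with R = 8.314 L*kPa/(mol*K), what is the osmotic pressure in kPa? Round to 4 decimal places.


Osmotic pressure (van't Hoff): Pi = M*R*T.
RT = 8.314 * 372 = 3092.808
Pi = 0.82 * 3092.808
Pi = 2536.10256 kPa, rounded to 4 dp:

2536.1026 kPa


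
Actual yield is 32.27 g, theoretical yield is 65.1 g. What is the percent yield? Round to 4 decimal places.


% yield = 100 * actual / theoretical
% yield = 100 * 32.27 / 65.1
% yield = 49.56989247 %, rounded to 4 dp:

49.5699 %


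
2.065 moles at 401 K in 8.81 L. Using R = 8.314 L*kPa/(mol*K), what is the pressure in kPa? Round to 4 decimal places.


PV = nRT, solve for P = nRT / V.
nRT = 2.065 * 8.314 * 401 = 6884.5324
P = 6884.5324 / 8.81
P = 781.44522134 kPa, rounded to 4 dp:

781.4452 kPa


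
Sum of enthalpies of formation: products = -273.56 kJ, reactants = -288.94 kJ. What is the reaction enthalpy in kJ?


dH_rxn = sum(dH_f products) - sum(dH_f reactants)
dH_rxn = -273.56 - (-288.94)
dH_rxn = 15.38 kJ:

15.38 kJ


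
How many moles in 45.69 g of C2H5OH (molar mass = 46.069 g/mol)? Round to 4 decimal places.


n = mass / M
n = 45.69 / 46.069
n = 0.99177321 mol, rounded to 4 dp:

0.9918 mol


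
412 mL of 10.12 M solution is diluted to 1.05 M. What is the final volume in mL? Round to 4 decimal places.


Dilution: M1*V1 = M2*V2, solve for V2.
V2 = M1*V1 / M2
V2 = 10.12 * 412 / 1.05
V2 = 4169.44 / 1.05
V2 = 3970.8952381 mL, rounded to 4 dp:

3970.8952 mL


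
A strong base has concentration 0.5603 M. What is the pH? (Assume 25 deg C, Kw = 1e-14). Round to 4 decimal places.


A strong base dissociates completely, so [OH-] equals the given concentration.
pOH = -log10([OH-]) = -log10(0.5603) = 0.251579
pH = 14 - pOH = 14 - 0.251579
pH = 13.748421, rounded to 4 dp:

13.7484


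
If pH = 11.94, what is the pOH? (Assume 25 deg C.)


At 25 deg C, pH + pOH = 14.
pOH = 14 - pH = 14 - 11.94
pOH = 2.06:

2.06


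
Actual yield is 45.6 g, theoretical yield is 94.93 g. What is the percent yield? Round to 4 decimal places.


% yield = 100 * actual / theoretical
% yield = 100 * 45.6 / 94.93
% yield = 48.0353945 %, rounded to 4 dp:

48.0354 %


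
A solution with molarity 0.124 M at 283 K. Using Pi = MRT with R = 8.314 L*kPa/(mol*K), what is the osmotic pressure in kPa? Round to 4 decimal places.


Osmotic pressure (van't Hoff): Pi = M*R*T.
RT = 8.314 * 283 = 2352.862
Pi = 0.124 * 2352.862
Pi = 291.754888 kPa, rounded to 4 dp:

291.7549 kPa


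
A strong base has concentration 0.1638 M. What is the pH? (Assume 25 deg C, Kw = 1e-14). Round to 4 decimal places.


A strong base dissociates completely, so [OH-] equals the given concentration.
pOH = -log10([OH-]) = -log10(0.1638) = 0.785686
pH = 14 - pOH = 14 - 0.785686
pH = 13.214314, rounded to 4 dp:

13.2143


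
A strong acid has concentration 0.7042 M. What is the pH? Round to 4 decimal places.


A strong acid dissociates completely, so [H+] equals the given concentration.
pH = -log10([H+]) = -log10(0.7042)
pH = 0.15230398, rounded to 4 dp:

0.1523


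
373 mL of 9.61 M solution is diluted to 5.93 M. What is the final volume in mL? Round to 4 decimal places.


Dilution: M1*V1 = M2*V2, solve for V2.
V2 = M1*V1 / M2
V2 = 9.61 * 373 / 5.93
V2 = 3584.53 / 5.93
V2 = 604.47386172 mL, rounded to 4 dp:

604.4739 mL


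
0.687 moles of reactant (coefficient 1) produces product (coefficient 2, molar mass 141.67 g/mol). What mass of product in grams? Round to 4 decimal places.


Use the coefficient ratio to convert reactant moles to product moles, then multiply by the product's molar mass.
moles_P = moles_R * (coeff_P / coeff_R) = 0.687 * (2/1) = 1.374
mass_P = moles_P * M_P = 1.374 * 141.67
mass_P = 194.65458 g, rounded to 4 dp:

194.6546 g


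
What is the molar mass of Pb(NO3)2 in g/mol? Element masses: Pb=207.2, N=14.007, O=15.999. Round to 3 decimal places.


M = sum(count * atomic_mass) over atoms.
M = 1*207.2 + 2*14.007 + 6*15.999
M = 207.2 + 28.014 + 95.994
M = 331.208 g/mol, rounded to 3 dp:

331.208 g/mol


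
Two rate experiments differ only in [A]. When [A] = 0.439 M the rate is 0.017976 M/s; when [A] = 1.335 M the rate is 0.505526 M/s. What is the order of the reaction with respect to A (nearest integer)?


Rate is proportional to [A]^n, so rate2/rate1 = ([A]2/[A]1)^n. Take logs to solve for n.
rate2/rate1 = 0.505526 / 0.017976 = 28.1223
[A]2/[A]1 = 1.335 / 0.439 = 3.041
n = ln(28.1223) / ln(3.041) = 3.0
Nearest integer order:

3


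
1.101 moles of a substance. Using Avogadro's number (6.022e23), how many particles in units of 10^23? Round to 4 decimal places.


N = n * NA, then divide by 1e23 for the requested units.
N / 1e23 = n * 6.022
N / 1e23 = 1.101 * 6.022
N / 1e23 = 6.630222, rounded to 4 dp:

6.6302


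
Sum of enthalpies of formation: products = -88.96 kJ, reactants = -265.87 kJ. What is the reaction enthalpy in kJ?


dH_rxn = sum(dH_f products) - sum(dH_f reactants)
dH_rxn = -88.96 - (-265.87)
dH_rxn = 176.91 kJ:

176.91 kJ


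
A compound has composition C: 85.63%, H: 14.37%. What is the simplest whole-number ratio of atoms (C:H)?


Assume 100 g of compound, divide each mass% by atomic mass to get moles, then normalize by the smallest to get a raw atom ratio.
Moles per 100 g: C: 85.63/12.011 = 7.1293, H: 14.37/1.008 = 14.256
Raw ratio (divide by min = 7.1293): C: 1.0, H: 2.0
Multiply by 1 to clear fractions: C: 1.0 ~= 1, H: 2.0 ~= 2
Reduce by GCD to get the simplest whole-number ratio:

1:2


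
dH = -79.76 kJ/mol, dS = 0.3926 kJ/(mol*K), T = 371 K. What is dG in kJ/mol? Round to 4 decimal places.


Gibbs: dG = dH - T*dS (consistent units, dS already in kJ/(mol*K)).
T*dS = 371 * 0.3926 = 145.6546
dG = -79.76 - (145.6546)
dG = -225.4146 kJ/mol, rounded to 4 dp:

-225.4146 kJ/mol


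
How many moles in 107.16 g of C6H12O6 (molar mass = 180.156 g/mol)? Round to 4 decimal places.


n = mass / M
n = 107.16 / 180.156
n = 0.59481782 mol, rounded to 4 dp:

0.5948 mol


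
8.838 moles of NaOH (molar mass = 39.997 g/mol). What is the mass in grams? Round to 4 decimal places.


mass = n * M
mass = 8.838 * 39.997
mass = 353.493486 g, rounded to 4 dp:

353.4935 g


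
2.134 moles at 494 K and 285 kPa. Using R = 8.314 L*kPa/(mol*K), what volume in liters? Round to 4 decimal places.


PV = nRT, solve for V = nRT / P.
nRT = 2.134 * 8.314 * 494 = 8764.5855
V = 8764.5855 / 285
V = 30.75293158 L, rounded to 4 dp:

30.7529 L


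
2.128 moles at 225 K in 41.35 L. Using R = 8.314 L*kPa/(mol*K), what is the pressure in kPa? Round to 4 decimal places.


PV = nRT, solve for P = nRT / V.
nRT = 2.128 * 8.314 * 225 = 3980.7432
P = 3980.7432 / 41.35
P = 96.26948489 kPa, rounded to 4 dp:

96.2695 kPa


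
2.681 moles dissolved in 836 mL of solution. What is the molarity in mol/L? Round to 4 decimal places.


Convert volume to liters: V_L = V_mL / 1000.
V_L = 836 / 1000 = 0.836 L
M = n / V_L = 2.681 / 0.836
M = 3.2069378 mol/L, rounded to 4 dp:

3.2069 mol/L


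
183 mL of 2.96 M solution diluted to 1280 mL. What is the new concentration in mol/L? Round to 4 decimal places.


Dilution: M1*V1 = M2*V2, solve for M2.
M2 = M1*V1 / V2
M2 = 2.96 * 183 / 1280
M2 = 541.68 / 1280
M2 = 0.4231875 mol/L, rounded to 4 dp:

0.4232 mol/L


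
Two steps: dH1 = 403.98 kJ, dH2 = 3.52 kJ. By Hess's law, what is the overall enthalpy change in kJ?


Hess's law: enthalpy is a state function, so add the step enthalpies.
dH_total = dH1 + dH2 = 403.98 + (3.52)
dH_total = 407.5 kJ:

407.50 kJ


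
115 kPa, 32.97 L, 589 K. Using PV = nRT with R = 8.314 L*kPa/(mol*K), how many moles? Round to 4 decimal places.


PV = nRT, solve for n = PV / (RT).
PV = 115 * 32.97 = 3791.55
RT = 8.314 * 589 = 4896.946
n = 3791.55 / 4896.946
n = 0.77426829 mol, rounded to 4 dp:

0.7743 mol


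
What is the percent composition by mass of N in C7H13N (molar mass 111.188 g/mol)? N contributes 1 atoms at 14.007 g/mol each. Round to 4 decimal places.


pct = 100 * (n_elem * M_elem) / M_total
mass_contribution = 1 * 14.007 = 14.007 g/mol
pct = 100 * 14.007 / 111.188
pct = 12.59758247 %, rounded to 4 dp:

12.5976 %


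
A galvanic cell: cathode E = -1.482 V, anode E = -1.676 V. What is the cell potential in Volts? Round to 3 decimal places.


Standard cell potential: E_cell = E_cathode - E_anode.
E_cell = -1.482 - (-1.676)
E_cell = 0.194 V, rounded to 3 dp:

0.194 V


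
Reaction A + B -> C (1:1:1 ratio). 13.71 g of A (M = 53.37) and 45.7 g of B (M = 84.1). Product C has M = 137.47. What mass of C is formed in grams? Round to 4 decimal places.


Find moles of each reactant; the smaller value is the limiting reagent in a 1:1:1 reaction, so moles_C equals moles of the limiter.
n_A = mass_A / M_A = 13.71 / 53.37 = 0.256886 mol
n_B = mass_B / M_B = 45.7 / 84.1 = 0.543401 mol
Limiting reagent: A (smaller), n_limiting = 0.256886 mol
mass_C = n_limiting * M_C = 0.256886 * 137.47
mass_C = 35.31411842 g, rounded to 4 dp:

35.3141 g


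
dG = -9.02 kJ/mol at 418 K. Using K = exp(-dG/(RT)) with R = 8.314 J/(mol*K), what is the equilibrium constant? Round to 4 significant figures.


dG is in kJ/mol; multiply by 1000 to match R in J/(mol*K).
RT = 8.314 * 418 = 3475.252 J/mol
exponent = -dG*1000 / (RT) = -(-9.02*1000) / 3475.252 = 2.59549523
K = exp(2.59549523)
K = 13.403223, rounded to 4 significant figures:

13.40


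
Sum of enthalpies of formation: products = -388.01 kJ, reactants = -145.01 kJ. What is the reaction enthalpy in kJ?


dH_rxn = sum(dH_f products) - sum(dH_f reactants)
dH_rxn = -388.01 - (-145.01)
dH_rxn = -243.0 kJ:

-243.00 kJ


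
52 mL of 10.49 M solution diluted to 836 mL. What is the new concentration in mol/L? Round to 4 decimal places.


Dilution: M1*V1 = M2*V2, solve for M2.
M2 = M1*V1 / V2
M2 = 10.49 * 52 / 836
M2 = 545.48 / 836
M2 = 0.65248804 mol/L, rounded to 4 dp:

0.6525 mol/L


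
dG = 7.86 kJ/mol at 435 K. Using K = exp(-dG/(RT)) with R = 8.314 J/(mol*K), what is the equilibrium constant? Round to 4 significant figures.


dG is in kJ/mol; multiply by 1000 to match R in J/(mol*K).
RT = 8.314 * 435 = 3616.59 J/mol
exponent = -dG*1000 / (RT) = -(7.86*1000) / 3616.59 = -2.17331796
K = exp(-2.17331796)
K = 0.11379941, rounded to 4 significant figures:

0.1138


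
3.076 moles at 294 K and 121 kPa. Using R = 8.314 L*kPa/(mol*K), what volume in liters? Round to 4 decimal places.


PV = nRT, solve for V = nRT / P.
nRT = 3.076 * 8.314 * 294 = 7518.716
V = 7518.716 / 121
V = 62.13814876 L, rounded to 4 dp:

62.1381 L


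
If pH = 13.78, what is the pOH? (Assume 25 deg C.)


At 25 deg C, pH + pOH = 14.
pOH = 14 - pH = 14 - 13.78
pOH = 0.22:

0.22


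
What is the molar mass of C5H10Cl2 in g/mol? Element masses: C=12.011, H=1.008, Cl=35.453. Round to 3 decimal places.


M = sum(count * atomic_mass) over atoms.
M = 5*12.011 + 10*1.008 + 2*35.453
M = 60.055 + 10.08 + 70.906
M = 141.041 g/mol, rounded to 3 dp:

141.041 g/mol


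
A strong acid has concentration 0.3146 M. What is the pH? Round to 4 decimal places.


A strong acid dissociates completely, so [H+] equals the given concentration.
pH = -log10([H+]) = -log10(0.3146)
pH = 0.50224128, rounded to 4 dp:

0.5022


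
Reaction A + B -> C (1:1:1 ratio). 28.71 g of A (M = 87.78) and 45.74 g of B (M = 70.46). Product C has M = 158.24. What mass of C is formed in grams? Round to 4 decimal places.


Find moles of each reactant; the smaller value is the limiting reagent in a 1:1:1 reaction, so moles_C equals moles of the limiter.
n_A = mass_A / M_A = 28.71 / 87.78 = 0.327068 mol
n_B = mass_B / M_B = 45.74 / 70.46 = 0.649163 mol
Limiting reagent: A (smaller), n_limiting = 0.327068 mol
mass_C = n_limiting * M_C = 0.327068 * 158.24
mass_C = 51.75524032 g, rounded to 4 dp:

51.7552 g


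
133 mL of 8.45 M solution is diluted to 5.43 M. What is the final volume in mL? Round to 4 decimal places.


Dilution: M1*V1 = M2*V2, solve for V2.
V2 = M1*V1 / M2
V2 = 8.45 * 133 / 5.43
V2 = 1123.85 / 5.43
V2 = 206.97053407 mL, rounded to 4 dp:

206.9705 mL


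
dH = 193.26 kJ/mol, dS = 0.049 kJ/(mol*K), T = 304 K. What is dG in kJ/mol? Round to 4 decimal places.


Gibbs: dG = dH - T*dS (consistent units, dS already in kJ/(mol*K)).
T*dS = 304 * 0.049 = 14.896
dG = 193.26 - (14.896)
dG = 178.364 kJ/mol, rounded to 4 dp:

178.3640 kJ/mol


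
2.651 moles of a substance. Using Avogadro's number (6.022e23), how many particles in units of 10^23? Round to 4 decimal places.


N = n * NA, then divide by 1e23 for the requested units.
N / 1e23 = n * 6.022
N / 1e23 = 2.651 * 6.022
N / 1e23 = 15.964322, rounded to 4 dp:

15.9643


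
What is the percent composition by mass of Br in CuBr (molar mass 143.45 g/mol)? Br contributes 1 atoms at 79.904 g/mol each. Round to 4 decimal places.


pct = 100 * (n_elem * M_elem) / M_total
mass_contribution = 1 * 79.904 = 79.904 g/mol
pct = 100 * 79.904 / 143.45
pct = 55.7016382 %, rounded to 4 dp:

55.7016 %


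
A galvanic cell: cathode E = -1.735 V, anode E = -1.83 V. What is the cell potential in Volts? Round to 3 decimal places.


Standard cell potential: E_cell = E_cathode - E_anode.
E_cell = -1.735 - (-1.83)
E_cell = 0.095 V, rounded to 3 dp:

0.095 V


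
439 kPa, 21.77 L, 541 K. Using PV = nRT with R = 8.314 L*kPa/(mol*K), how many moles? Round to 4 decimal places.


PV = nRT, solve for n = PV / (RT).
PV = 439 * 21.77 = 9557.03
RT = 8.314 * 541 = 4497.874
n = 9557.03 / 4497.874
n = 2.12478829 mol, rounded to 4 dp:

2.1248 mol


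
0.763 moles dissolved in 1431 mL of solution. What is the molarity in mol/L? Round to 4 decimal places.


Convert volume to liters: V_L = V_mL / 1000.
V_L = 1431 / 1000 = 1.431 L
M = n / V_L = 0.763 / 1.431
M = 0.53319357 mol/L, rounded to 4 dp:

0.5332 mol/L


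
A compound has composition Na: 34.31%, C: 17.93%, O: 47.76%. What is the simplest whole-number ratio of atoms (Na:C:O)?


Assume 100 g of compound, divide each mass% by atomic mass to get moles, then normalize by the smallest to get a raw atom ratio.
Moles per 100 g: Na: 34.31/22.99 = 1.4924, C: 17.93/12.011 = 1.4928, O: 47.76/15.999 = 2.9852
Raw ratio (divide by min = 1.4924): Na: 1.0, C: 1.0, O: 2.0
Multiply by 1 to clear fractions: Na: 1.0 ~= 1, C: 1.0 ~= 1, O: 2.0 ~= 2
Reduce by GCD to get the simplest whole-number ratio:

1:1:2


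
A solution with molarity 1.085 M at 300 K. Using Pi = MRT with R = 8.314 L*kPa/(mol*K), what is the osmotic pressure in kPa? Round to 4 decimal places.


Osmotic pressure (van't Hoff): Pi = M*R*T.
RT = 8.314 * 300 = 2494.2
Pi = 1.085 * 2494.2
Pi = 2706.207 kPa, rounded to 4 dp:

2706.2070 kPa


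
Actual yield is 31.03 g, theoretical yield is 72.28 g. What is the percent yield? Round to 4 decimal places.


% yield = 100 * actual / theoretical
% yield = 100 * 31.03 / 72.28
% yield = 42.93027117 %, rounded to 4 dp:

42.9303 %


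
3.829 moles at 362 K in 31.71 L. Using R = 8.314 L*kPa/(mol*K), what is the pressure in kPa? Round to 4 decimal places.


PV = nRT, solve for P = nRT / V.
nRT = 3.829 * 8.314 * 362 = 11524.0188
P = 11524.0188 / 31.71
P = 363.41907285 kPa, rounded to 4 dp:

363.4191 kPa


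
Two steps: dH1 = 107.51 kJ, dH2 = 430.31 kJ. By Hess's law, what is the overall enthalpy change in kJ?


Hess's law: enthalpy is a state function, so add the step enthalpies.
dH_total = dH1 + dH2 = 107.51 + (430.31)
dH_total = 537.82 kJ:

537.82 kJ


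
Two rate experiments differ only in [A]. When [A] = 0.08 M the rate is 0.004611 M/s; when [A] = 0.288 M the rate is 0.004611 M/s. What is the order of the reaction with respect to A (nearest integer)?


Rate is proportional to [A]^n, so rate2/rate1 = ([A]2/[A]1)^n. Take logs to solve for n.
rate2/rate1 = 0.004611 / 0.004611 = 1.0
[A]2/[A]1 = 0.288 / 0.08 = 3.6
n = ln(1.0) / ln(3.6) = 0.0
Nearest integer order:

0


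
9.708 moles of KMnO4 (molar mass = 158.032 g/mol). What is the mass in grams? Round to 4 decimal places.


mass = n * M
mass = 9.708 * 158.032
mass = 1534.174656 g, rounded to 4 dp:

1534.1747 g


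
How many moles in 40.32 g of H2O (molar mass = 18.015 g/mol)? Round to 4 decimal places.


n = mass / M
n = 40.32 / 18.015
n = 2.23813489 mol, rounded to 4 dp:

2.2381 mol


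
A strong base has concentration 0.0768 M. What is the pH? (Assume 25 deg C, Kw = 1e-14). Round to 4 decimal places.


A strong base dissociates completely, so [OH-] equals the given concentration.
pOH = -log10([OH-]) = -log10(0.0768) = 1.114639
pH = 14 - pOH = 14 - 1.114639
pH = 12.885361, rounded to 4 dp:

12.8854


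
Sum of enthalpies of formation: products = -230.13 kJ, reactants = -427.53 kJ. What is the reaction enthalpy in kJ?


dH_rxn = sum(dH_f products) - sum(dH_f reactants)
dH_rxn = -230.13 - (-427.53)
dH_rxn = 197.4 kJ:

197.40 kJ


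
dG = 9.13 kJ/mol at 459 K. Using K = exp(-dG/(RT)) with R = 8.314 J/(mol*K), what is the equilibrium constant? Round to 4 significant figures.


dG is in kJ/mol; multiply by 1000 to match R in J/(mol*K).
RT = 8.314 * 459 = 3816.126 J/mol
exponent = -dG*1000 / (RT) = -(9.13*1000) / 3816.126 = -2.39247866
K = exp(-2.39247866)
K = 0.091402846, rounded to 4 significant figures:

0.09140


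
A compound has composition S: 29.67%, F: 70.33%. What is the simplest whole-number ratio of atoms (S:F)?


Assume 100 g of compound, divide each mass% by atomic mass to get moles, then normalize by the smallest to get a raw atom ratio.
Moles per 100 g: S: 29.67/32.065 = 0.9253, F: 70.33/18.998 = 3.702
Raw ratio (divide by min = 0.9253): S: 1.0, F: 4.001
Multiply by 1 to clear fractions: S: 1.0 ~= 1, F: 4.001 ~= 4
Reduce by GCD to get the simplest whole-number ratio:

1:4


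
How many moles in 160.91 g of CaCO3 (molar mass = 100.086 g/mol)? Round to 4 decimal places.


n = mass / M
n = 160.91 / 100.086
n = 1.60771736 mol, rounded to 4 dp:

1.6077 mol


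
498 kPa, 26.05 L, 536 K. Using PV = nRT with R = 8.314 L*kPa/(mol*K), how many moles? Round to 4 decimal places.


PV = nRT, solve for n = PV / (RT).
PV = 498 * 26.05 = 12972.9
RT = 8.314 * 536 = 4456.304
n = 12972.9 / 4456.304
n = 2.91113443 mol, rounded to 4 dp:

2.9111 mol


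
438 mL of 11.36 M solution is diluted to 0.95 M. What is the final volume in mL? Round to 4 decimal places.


Dilution: M1*V1 = M2*V2, solve for V2.
V2 = M1*V1 / M2
V2 = 11.36 * 438 / 0.95
V2 = 4975.68 / 0.95
V2 = 5237.55789474 mL, rounded to 4 dp:

5237.5579 mL


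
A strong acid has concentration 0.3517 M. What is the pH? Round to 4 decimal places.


A strong acid dissociates completely, so [H+] equals the given concentration.
pH = -log10([H+]) = -log10(0.3517)
pH = 0.45382763, rounded to 4 dp:

0.4538


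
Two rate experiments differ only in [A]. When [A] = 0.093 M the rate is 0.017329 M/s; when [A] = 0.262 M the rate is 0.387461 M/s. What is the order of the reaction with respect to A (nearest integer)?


Rate is proportional to [A]^n, so rate2/rate1 = ([A]2/[A]1)^n. Take logs to solve for n.
rate2/rate1 = 0.387461 / 0.017329 = 22.3591
[A]2/[A]1 = 0.262 / 0.093 = 2.8172
n = ln(22.3591) / ln(2.8172) = 3.0
Nearest integer order:

3


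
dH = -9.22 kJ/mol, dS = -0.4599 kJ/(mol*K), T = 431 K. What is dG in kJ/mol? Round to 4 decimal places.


Gibbs: dG = dH - T*dS (consistent units, dS already in kJ/(mol*K)).
T*dS = 431 * -0.4599 = -198.2169
dG = -9.22 - (-198.2169)
dG = 188.9969 kJ/mol, rounded to 4 dp:

188.9969 kJ/mol


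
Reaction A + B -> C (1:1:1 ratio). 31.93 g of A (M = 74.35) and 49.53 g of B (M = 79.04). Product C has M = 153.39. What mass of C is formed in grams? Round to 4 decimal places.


Find moles of each reactant; the smaller value is the limiting reagent in a 1:1:1 reaction, so moles_C equals moles of the limiter.
n_A = mass_A / M_A = 31.93 / 74.35 = 0.429455 mol
n_B = mass_B / M_B = 49.53 / 79.04 = 0.626645 mol
Limiting reagent: A (smaller), n_limiting = 0.429455 mol
mass_C = n_limiting * M_C = 0.429455 * 153.39
mass_C = 65.87410245 g, rounded to 4 dp:

65.8741 g


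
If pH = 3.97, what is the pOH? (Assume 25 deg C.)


At 25 deg C, pH + pOH = 14.
pOH = 14 - pH = 14 - 3.97
pOH = 10.03:

10.03


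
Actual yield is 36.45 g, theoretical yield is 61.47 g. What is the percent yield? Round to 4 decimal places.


% yield = 100 * actual / theoretical
% yield = 100 * 36.45 / 61.47
% yield = 59.29721816 %, rounded to 4 dp:

59.2972 %


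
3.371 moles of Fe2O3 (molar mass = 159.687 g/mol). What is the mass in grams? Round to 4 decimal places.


mass = n * M
mass = 3.371 * 159.687
mass = 538.304877 g, rounded to 4 dp:

538.3049 g


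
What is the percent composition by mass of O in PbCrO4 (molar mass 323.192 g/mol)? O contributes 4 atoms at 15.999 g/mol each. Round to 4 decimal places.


pct = 100 * (n_elem * M_elem) / M_total
mass_contribution = 4 * 15.999 = 63.996 g/mol
pct = 100 * 63.996 / 323.192
pct = 19.8012327 %, rounded to 4 dp:

19.8012 %


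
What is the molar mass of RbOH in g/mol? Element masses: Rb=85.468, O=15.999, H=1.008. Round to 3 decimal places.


M = sum(count * atomic_mass) over atoms.
M = 1*85.468 + 1*15.999 + 1*1.008
M = 85.468 + 15.999 + 1.008
M = 102.475 g/mol, rounded to 3 dp:

102.475 g/mol


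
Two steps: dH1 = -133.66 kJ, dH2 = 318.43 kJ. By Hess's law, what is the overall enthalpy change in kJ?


Hess's law: enthalpy is a state function, so add the step enthalpies.
dH_total = dH1 + dH2 = -133.66 + (318.43)
dH_total = 184.77 kJ:

184.77 kJ


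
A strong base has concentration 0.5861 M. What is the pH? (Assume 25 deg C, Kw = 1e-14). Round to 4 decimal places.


A strong base dissociates completely, so [OH-] equals the given concentration.
pOH = -log10([OH-]) = -log10(0.5861) = 0.232028
pH = 14 - pOH = 14 - 0.232028
pH = 13.767972, rounded to 4 dp:

13.7680


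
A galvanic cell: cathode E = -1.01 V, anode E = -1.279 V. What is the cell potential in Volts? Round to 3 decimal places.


Standard cell potential: E_cell = E_cathode - E_anode.
E_cell = -1.01 - (-1.279)
E_cell = 0.269 V, rounded to 3 dp:

0.269 V


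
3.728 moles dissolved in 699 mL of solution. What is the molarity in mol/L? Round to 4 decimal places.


Convert volume to liters: V_L = V_mL / 1000.
V_L = 699 / 1000 = 0.699 L
M = n / V_L = 3.728 / 0.699
M = 5.33333333 mol/L, rounded to 4 dp:

5.3333 mol/L


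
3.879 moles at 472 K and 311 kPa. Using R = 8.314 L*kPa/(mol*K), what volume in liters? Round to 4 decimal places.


PV = nRT, solve for V = nRT / P.
nRT = 3.879 * 8.314 * 472 = 15222.0028
V = 15222.0028 / 311
V = 48.94534662 L, rounded to 4 dp:

48.9453 L


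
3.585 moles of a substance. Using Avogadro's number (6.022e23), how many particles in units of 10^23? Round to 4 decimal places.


N = n * NA, then divide by 1e23 for the requested units.
N / 1e23 = n * 6.022
N / 1e23 = 3.585 * 6.022
N / 1e23 = 21.58887, rounded to 4 dp:

21.5889


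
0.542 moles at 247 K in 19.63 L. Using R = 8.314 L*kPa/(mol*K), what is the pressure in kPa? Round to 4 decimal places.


PV = nRT, solve for P = nRT / V.
nRT = 0.542 * 8.314 * 247 = 1113.0284
P = 1113.0284 / 19.63
P = 56.70037697 kPa, rounded to 4 dp:

56.7004 kPa


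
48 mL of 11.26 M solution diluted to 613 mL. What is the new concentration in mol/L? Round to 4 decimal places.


Dilution: M1*V1 = M2*V2, solve for M2.
M2 = M1*V1 / V2
M2 = 11.26 * 48 / 613
M2 = 540.48 / 613
M2 = 0.88169657 mol/L, rounded to 4 dp:

0.8817 mol/L


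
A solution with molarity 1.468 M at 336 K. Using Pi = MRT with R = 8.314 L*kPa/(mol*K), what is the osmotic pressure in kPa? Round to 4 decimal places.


Osmotic pressure (van't Hoff): Pi = M*R*T.
RT = 8.314 * 336 = 2793.504
Pi = 1.468 * 2793.504
Pi = 4100.863872 kPa, rounded to 4 dp:

4100.8639 kPa


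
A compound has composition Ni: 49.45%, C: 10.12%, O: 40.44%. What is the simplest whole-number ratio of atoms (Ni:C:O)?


Assume 100 g of compound, divide each mass% by atomic mass to get moles, then normalize by the smallest to get a raw atom ratio.
Moles per 100 g: Ni: 49.45/58.693 = 0.8425, C: 10.12/12.011 = 0.8426, O: 40.44/15.999 = 2.5277
Raw ratio (divide by min = 0.8425): Ni: 1.0, C: 1.0, O: 3.0
Multiply by 1 to clear fractions: Ni: 1.0 ~= 1, C: 1.0 ~= 1, O: 3.0 ~= 3
Reduce by GCD to get the simplest whole-number ratio:

1:1:3


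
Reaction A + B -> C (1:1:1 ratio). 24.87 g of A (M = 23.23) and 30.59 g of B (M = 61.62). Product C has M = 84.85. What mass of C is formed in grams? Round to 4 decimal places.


Find moles of each reactant; the smaller value is the limiting reagent in a 1:1:1 reaction, so moles_C equals moles of the limiter.
n_A = mass_A / M_A = 24.87 / 23.23 = 1.070598 mol
n_B = mass_B / M_B = 30.59 / 61.62 = 0.49643 mol
Limiting reagent: B (smaller), n_limiting = 0.49643 mol
mass_C = n_limiting * M_C = 0.49643 * 84.85
mass_C = 42.1220855 g, rounded to 4 dp:

42.1221 g


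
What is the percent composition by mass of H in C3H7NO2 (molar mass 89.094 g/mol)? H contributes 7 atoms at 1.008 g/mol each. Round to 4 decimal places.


pct = 100 * (n_elem * M_elem) / M_total
mass_contribution = 7 * 1.008 = 7.056 g/mol
pct = 100 * 7.056 / 89.094
pct = 7.91972523 %, rounded to 4 dp:

7.9197 %


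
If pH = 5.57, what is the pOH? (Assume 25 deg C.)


At 25 deg C, pH + pOH = 14.
pOH = 14 - pH = 14 - 5.57
pOH = 8.43:

8.43


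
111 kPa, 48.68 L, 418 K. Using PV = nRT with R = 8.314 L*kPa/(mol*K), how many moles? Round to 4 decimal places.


PV = nRT, solve for n = PV / (RT).
PV = 111 * 48.68 = 5403.48
RT = 8.314 * 418 = 3475.252
n = 5403.48 / 3475.252
n = 1.55484552 mol, rounded to 4 dp:

1.5548 mol


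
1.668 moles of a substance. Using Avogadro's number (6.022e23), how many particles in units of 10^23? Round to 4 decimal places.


N = n * NA, then divide by 1e23 for the requested units.
N / 1e23 = n * 6.022
N / 1e23 = 1.668 * 6.022
N / 1e23 = 10.044696, rounded to 4 dp:

10.0447


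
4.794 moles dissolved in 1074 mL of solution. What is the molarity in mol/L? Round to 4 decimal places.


Convert volume to liters: V_L = V_mL / 1000.
V_L = 1074 / 1000 = 1.074 L
M = n / V_L = 4.794 / 1.074
M = 4.46368715 mol/L, rounded to 4 dp:

4.4637 mol/L


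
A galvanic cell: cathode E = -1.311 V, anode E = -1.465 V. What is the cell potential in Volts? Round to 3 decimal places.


Standard cell potential: E_cell = E_cathode - E_anode.
E_cell = -1.311 - (-1.465)
E_cell = 0.154 V, rounded to 3 dp:

0.154 V


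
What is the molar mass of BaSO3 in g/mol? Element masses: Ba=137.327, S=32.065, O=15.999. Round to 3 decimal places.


M = sum(count * atomic_mass) over atoms.
M = 1*137.327 + 1*32.065 + 3*15.999
M = 137.327 + 32.065 + 47.997
M = 217.389 g/mol, rounded to 3 dp:

217.389 g/mol


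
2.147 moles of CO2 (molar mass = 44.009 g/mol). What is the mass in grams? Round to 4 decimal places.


mass = n * M
mass = 2.147 * 44.009
mass = 94.487323 g, rounded to 4 dp:

94.4873 g


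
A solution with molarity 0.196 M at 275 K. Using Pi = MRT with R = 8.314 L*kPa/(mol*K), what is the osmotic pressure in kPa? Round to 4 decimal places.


Osmotic pressure (van't Hoff): Pi = M*R*T.
RT = 8.314 * 275 = 2286.35
Pi = 0.196 * 2286.35
Pi = 448.1246 kPa, rounded to 4 dp:

448.1246 kPa


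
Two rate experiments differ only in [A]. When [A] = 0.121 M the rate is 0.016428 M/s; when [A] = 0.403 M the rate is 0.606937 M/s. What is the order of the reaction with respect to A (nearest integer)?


Rate is proportional to [A]^n, so rate2/rate1 = ([A]2/[A]1)^n. Take logs to solve for n.
rate2/rate1 = 0.606937 / 0.016428 = 36.9453
[A]2/[A]1 = 0.403 / 0.121 = 3.3306
n = ln(36.9453) / ln(3.3306) = 3.0
Nearest integer order:

3


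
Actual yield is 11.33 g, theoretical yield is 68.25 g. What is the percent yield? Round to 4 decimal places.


% yield = 100 * actual / theoretical
% yield = 100 * 11.33 / 68.25
% yield = 16.6007326 %, rounded to 4 dp:

16.6007 %


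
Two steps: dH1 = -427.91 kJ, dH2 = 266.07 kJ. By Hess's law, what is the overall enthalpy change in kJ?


Hess's law: enthalpy is a state function, so add the step enthalpies.
dH_total = dH1 + dH2 = -427.91 + (266.07)
dH_total = -161.84 kJ:

-161.84 kJ
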